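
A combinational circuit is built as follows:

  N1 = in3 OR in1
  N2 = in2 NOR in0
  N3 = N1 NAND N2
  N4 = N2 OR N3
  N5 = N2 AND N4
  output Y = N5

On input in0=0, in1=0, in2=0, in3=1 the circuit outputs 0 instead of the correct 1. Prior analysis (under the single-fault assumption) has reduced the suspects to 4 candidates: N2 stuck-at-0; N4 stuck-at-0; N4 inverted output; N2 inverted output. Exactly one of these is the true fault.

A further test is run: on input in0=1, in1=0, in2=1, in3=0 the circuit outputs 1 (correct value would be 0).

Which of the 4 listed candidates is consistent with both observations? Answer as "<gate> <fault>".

N2 inverted output

Evaluate each candidate on input in0=1, in1=0, in2=1, in3=0:
  N2 stuck-at-0: N1=0, N2=0 [stuck-at-0], N3=1, N4=1, N5=0 → 0 — eliminated
  N4 stuck-at-0: N1=0, N2=0, N3=1, N4=0 [stuck-at-0], N5=0 → 0 — eliminated
  N4 inverted output: N1=0, N2=0, N3=1, N4=0 [inverted output], N5=0 → 0 — eliminated
  N2 inverted output: N1=0, N2=1 [inverted output], N3=1, N4=1, N5=1 → 1 — matches
Only N2 inverted output reproduces the observed 1.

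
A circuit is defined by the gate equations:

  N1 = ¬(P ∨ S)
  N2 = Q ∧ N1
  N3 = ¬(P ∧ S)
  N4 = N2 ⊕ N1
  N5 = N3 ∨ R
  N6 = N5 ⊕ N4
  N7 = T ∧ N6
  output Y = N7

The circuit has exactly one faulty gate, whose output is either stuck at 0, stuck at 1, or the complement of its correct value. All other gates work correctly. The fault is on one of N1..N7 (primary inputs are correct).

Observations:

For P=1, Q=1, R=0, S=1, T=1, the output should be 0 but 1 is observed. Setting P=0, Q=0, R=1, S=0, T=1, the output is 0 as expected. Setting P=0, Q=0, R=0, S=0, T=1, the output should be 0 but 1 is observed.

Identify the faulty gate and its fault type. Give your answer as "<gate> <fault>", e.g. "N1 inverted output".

Fault-free values for test 1 (P=1, Q=1, R=0, S=1, T=1): N1=0, N2=0, N3=0, N4=0, N5=0, N6=0, N7=0, giving Y=0. Observed 1.
Test 1: faults giving observed 1 are {N2 stuck-at-1, N2 inverted output, N3 stuck-at-1, N3 inverted output, N4 stuck-at-1, N4 inverted output, N5 stuck-at-1, N5 inverted output, N6 stuck-at-1, N6 inverted output, N7 stuck-at-1, N7 inverted output}.
Test 2 (P=0, Q=0, R=1, S=0, T=1): fault-free N1=1, N2=0, N3=1, N4=1, N5=1, N6=0, N7=0 → 0; observed 0. Eliminates N2 stuck-at-1, N2 inverted output, N4 inverted output, N5 inverted output, N6 stuck-at-1, N6 inverted output, N7 stuck-at-1, N7 inverted output.
Test 3 (P=0, Q=0, R=0, S=0, T=1): fault-free N1=1, N2=0, N3=1, N4=1, N5=1, N6=0, N7=0 → 0; observed 1. Eliminates N3 stuck-at-1, N4 stuck-at-1, N5 stuck-at-1.
Only N3 inverted output is consistent with every test.

N3 inverted output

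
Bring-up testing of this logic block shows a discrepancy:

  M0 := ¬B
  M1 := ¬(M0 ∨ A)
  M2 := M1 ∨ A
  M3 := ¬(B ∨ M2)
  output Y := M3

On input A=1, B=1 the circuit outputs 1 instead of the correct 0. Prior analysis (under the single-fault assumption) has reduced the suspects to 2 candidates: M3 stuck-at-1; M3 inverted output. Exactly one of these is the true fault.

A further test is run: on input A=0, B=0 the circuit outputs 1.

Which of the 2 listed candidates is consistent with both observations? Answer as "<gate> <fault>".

Evaluate each candidate on input A=0, B=0:
  M3 stuck-at-1: M0=1, M1=0, M2=0, M3=1 [stuck-at-1] → 1 — matches
  M3 inverted output: M0=1, M1=0, M2=0, M3=0 [inverted output] → 0 — eliminated
Only M3 stuck-at-1 reproduces the observed 1.

M3 stuck-at-1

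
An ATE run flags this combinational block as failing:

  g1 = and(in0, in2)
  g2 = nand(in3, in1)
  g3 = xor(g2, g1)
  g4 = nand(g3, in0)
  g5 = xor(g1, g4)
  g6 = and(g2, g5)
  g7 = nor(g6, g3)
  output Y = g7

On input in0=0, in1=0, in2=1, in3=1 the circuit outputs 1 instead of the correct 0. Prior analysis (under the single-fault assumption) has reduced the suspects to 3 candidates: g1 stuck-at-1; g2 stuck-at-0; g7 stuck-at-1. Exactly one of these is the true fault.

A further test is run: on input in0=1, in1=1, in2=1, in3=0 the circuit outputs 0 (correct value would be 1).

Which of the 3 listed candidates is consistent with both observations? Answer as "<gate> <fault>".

g2 stuck-at-0

Evaluate each candidate on input in0=1, in1=1, in2=1, in3=0:
  g1 stuck-at-1: g1=1 [stuck-at-1], g2=1, g3=0, g4=1, g5=0, g6=0, g7=1 → 1 — eliminated
  g2 stuck-at-0: g1=1, g2=0 [stuck-at-0], g3=1, g4=0, g5=1, g6=0, g7=0 → 0 — matches
  g7 stuck-at-1: g1=1, g2=1, g3=0, g4=1, g5=0, g6=0, g7=1 [stuck-at-1] → 1 — eliminated
Only g2 stuck-at-0 reproduces the observed 0.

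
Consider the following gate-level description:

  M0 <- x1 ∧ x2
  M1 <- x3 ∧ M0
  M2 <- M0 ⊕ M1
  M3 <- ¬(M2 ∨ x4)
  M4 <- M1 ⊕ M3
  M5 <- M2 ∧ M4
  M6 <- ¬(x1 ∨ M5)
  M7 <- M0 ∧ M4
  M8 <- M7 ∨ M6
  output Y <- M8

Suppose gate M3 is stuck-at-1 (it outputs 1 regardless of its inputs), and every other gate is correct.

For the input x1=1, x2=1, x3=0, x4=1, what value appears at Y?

1

Propagate with M3 forced: M0=1, M1=0, M2=1, M3=1 [stuck-at-1], M4=1, M5=1, M6=0, M7=1, M8=1.
So Y = 1. (Without the fault it would be 0.)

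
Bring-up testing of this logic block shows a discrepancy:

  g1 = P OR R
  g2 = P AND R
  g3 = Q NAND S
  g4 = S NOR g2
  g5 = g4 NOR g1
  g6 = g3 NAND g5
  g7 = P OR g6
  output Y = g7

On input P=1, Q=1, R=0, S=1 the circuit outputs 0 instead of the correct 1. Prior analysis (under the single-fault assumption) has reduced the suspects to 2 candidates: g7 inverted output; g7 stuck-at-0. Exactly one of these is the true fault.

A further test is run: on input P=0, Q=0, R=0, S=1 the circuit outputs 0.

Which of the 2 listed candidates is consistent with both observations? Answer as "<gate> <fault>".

g7 stuck-at-0

Evaluate each candidate on input P=0, Q=0, R=0, S=1:
  g7 inverted output: g1=0, g2=0, g3=1, g4=0, g5=1, g6=0, g7=1 [inverted output] → 1 — eliminated
  g7 stuck-at-0: g1=0, g2=0, g3=1, g4=0, g5=1, g6=0, g7=0 [stuck-at-0] → 0 — matches
Only g7 stuck-at-0 reproduces the observed 0.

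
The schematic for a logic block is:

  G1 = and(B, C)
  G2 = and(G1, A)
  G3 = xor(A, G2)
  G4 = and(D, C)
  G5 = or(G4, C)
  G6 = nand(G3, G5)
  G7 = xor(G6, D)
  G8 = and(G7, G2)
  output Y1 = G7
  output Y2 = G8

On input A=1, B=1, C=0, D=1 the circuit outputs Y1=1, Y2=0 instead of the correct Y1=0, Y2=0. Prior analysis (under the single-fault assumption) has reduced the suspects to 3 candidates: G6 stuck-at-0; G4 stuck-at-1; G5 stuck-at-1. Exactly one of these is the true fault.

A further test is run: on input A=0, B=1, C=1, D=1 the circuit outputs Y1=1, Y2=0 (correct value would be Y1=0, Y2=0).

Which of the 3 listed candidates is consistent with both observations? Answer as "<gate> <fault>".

G6 stuck-at-0

Evaluate each candidate on input A=0, B=1, C=1, D=1:
  G6 stuck-at-0: G1=1, G2=0, G3=0, G4=1, G5=1, G6=0 [stuck-at-0], G7=1, G8=0 → Y1=1, Y2=0 — matches
  G4 stuck-at-1: G1=1, G2=0, G3=0, G4=1 [stuck-at-1], G5=1, G6=1, G7=0, G8=0 → Y1=0, Y2=0 — eliminated
  G5 stuck-at-1: G1=1, G2=0, G3=0, G4=1, G5=1 [stuck-at-1], G6=1, G7=0, G8=0 → Y1=0, Y2=0 — eliminated
Only G6 stuck-at-0 reproduces the observed Y1=1, Y2=0.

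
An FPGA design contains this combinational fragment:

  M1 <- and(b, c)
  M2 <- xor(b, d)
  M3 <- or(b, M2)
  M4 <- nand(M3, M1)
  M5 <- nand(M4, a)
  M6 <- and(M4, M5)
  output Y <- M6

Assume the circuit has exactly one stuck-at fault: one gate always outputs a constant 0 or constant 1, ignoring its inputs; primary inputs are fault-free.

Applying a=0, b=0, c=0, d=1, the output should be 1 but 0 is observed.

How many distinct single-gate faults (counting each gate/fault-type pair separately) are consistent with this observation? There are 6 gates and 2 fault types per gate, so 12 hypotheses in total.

4

Fault-free: M1=0, M2=1, M3=1, M4=1, M5=1, M6=1 → 1. Observed 0.
  M1 stuck-at-0: output 1 ✗
  M1 stuck-at-1: output 0 ✓
  M2 stuck-at-0: output 1 ✗
  M2 stuck-at-1: output 1 ✗
  M3 stuck-at-0: output 1 ✗
  M3 stuck-at-1: output 1 ✗
  M4 stuck-at-0: output 0 ✓
  M4 stuck-at-1: output 1 ✗
  M5 stuck-at-0: output 0 ✓
  M5 stuck-at-1: output 1 ✗
  M6 stuck-at-0: output 0 ✓
  M6 stuck-at-1: output 1 ✗
Consistent faults: {M1 stuck-at-1, M4 stuck-at-0, M5 stuck-at-0, M6 stuck-at-0} — 4 in all.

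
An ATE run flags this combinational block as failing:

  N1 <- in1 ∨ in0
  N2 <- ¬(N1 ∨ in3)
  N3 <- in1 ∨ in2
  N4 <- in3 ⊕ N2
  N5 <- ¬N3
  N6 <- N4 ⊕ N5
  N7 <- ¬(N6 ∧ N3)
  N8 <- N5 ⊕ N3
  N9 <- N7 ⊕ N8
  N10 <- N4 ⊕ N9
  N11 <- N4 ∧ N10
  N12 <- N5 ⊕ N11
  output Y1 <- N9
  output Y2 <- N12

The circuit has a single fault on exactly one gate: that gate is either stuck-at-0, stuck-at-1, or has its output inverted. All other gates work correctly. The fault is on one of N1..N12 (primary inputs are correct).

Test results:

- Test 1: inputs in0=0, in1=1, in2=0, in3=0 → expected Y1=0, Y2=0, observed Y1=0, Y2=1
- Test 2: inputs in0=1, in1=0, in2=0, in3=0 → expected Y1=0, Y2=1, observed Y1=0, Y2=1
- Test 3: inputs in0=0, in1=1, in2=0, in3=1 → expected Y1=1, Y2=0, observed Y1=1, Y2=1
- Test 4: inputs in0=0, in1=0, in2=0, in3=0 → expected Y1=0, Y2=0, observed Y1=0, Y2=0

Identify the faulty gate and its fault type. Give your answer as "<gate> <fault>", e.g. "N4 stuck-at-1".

N5 stuck-at-1

Fault-free values for test 1 (in0=0, in1=1, in2=0, in3=0): N1=1, N2=0, N3=1, N4=0, N5=0, N6=0, N7=1, N8=1, N9=0, N10=0, N11=0, N12=0, giving Y1=0, Y2=0. Observed Y1=0, Y2=1.
Test 1: faults giving observed Y1=0, Y2=1 are {N3 stuck-at-0, N3 inverted output, N5 stuck-at-1, N5 inverted output, N11 stuck-at-1, N11 inverted output, N12 stuck-at-1, N12 inverted output}.
Test 2 (in0=1, in1=0, in2=0, in3=0): fault-free N1=1, N2=0, N3=0, N4=0, N5=1, N6=1, N7=1, N8=1, N9=0, N10=0, N11=0, N12=1 → Y1=0, Y2=1; observed Y1=0, Y2=1. Eliminates N3 inverted output, N5 inverted output, N11 stuck-at-1, N11 inverted output, N12 inverted output.
Test 3 (in0=0, in1=1, in2=0, in3=1): fault-free N1=1, N2=0, N3=1, N4=1, N5=0, N6=1, N7=0, N8=1, N9=1, N10=0, N11=0, N12=0 → Y1=1, Y2=0; observed Y1=1, Y2=1. Eliminates N3 stuck-at-0.
Test 4 (in0=0, in1=0, in2=0, in3=0): fault-free N1=0, N2=1, N3=0, N4=1, N5=1, N6=0, N7=1, N8=1, N9=0, N10=1, N11=1, N12=0 → Y1=0, Y2=0; observed Y1=0, Y2=0. Eliminates N12 stuck-at-1.
Only N5 stuck-at-1 is consistent with every test.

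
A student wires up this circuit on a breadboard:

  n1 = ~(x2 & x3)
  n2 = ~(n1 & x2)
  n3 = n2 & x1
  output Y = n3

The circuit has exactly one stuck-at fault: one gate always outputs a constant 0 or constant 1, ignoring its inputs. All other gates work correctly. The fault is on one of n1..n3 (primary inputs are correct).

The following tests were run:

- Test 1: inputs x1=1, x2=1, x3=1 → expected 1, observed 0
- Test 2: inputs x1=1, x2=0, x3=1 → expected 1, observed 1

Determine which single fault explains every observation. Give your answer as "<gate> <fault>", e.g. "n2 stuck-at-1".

Fault-free values for test 1 (x1=1, x2=1, x3=1): n1=0, n2=1, n3=1, giving Y=1. Observed 0.
Test 1: faults giving observed 0 are {n1 stuck-at-1, n2 stuck-at-0, n3 stuck-at-0}.
Test 2 (x1=1, x2=0, x3=1): fault-free n1=1, n2=1, n3=1 → 1; observed 1. Eliminates n2 stuck-at-0, n3 stuck-at-0.
Only n1 stuck-at-1 is consistent with every test.

n1 stuck-at-1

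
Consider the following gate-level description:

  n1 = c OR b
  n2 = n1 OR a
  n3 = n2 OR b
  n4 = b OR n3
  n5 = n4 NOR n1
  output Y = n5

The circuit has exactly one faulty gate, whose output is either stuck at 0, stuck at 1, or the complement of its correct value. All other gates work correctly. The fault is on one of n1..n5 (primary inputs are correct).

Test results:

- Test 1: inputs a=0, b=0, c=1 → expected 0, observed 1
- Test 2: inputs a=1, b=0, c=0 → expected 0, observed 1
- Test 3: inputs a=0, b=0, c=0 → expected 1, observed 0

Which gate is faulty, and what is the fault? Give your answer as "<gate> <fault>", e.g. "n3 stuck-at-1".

Fault-free values for test 1 (a=0, b=0, c=1): n1=1, n2=1, n3=1, n4=1, n5=0, giving Y=0. Observed 1.
Test 1: faults giving observed 1 are {n1 stuck-at-0, n1 inverted output, n5 stuck-at-1, n5 inverted output}.
Test 2 (a=1, b=0, c=0): fault-free n1=0, n2=1, n3=1, n4=1, n5=0 → 0; observed 1. Eliminates n1 stuck-at-0, n1 inverted output.
Test 3 (a=0, b=0, c=0): fault-free n1=0, n2=0, n3=0, n4=0, n5=1 → 1; observed 0. Eliminates n5 stuck-at-1.
Only n5 inverted output is consistent with every test.

n5 inverted output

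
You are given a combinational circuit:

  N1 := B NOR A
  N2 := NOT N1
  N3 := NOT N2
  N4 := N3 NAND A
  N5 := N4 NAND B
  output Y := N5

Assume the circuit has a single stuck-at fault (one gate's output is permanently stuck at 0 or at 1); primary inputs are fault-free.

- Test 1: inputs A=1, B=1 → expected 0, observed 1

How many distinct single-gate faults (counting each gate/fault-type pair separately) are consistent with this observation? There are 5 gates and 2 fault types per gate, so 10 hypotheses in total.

Fault-free: N1=0, N2=1, N3=0, N4=1, N5=0 → 0. Observed 1.
  N1 stuck-at-0: output 0 ✗
  N1 stuck-at-1: output 1 ✓
  N2 stuck-at-0: output 1 ✓
  N2 stuck-at-1: output 0 ✗
  N3 stuck-at-0: output 0 ✗
  N3 stuck-at-1: output 1 ✓
  N4 stuck-at-0: output 1 ✓
  N4 stuck-at-1: output 0 ✗
  N5 stuck-at-0: output 0 ✗
  N5 stuck-at-1: output 1 ✓
Consistent faults: {N1 stuck-at-1, N2 stuck-at-0, N3 stuck-at-1, N4 stuck-at-0, N5 stuck-at-1} — 5 in all.

5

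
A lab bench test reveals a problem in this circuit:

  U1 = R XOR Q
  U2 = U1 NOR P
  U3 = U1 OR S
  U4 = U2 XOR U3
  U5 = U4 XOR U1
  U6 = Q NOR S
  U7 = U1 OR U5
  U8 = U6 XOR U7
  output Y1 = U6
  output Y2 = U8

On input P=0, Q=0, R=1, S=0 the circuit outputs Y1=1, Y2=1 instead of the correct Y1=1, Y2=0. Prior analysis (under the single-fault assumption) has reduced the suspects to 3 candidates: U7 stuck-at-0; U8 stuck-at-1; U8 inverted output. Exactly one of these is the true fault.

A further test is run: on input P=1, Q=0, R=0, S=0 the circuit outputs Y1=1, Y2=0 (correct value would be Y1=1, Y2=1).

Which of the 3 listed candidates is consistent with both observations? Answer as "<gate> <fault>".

Evaluate each candidate on input P=1, Q=0, R=0, S=0:
  U7 stuck-at-0: U1=0, U2=0, U3=0, U4=0, U5=0, U6=1, U7=0 [stuck-at-0], U8=1 → Y1=1, Y2=1 — eliminated
  U8 stuck-at-1: U1=0, U2=0, U3=0, U4=0, U5=0, U6=1, U7=0, U8=1 [stuck-at-1] → Y1=1, Y2=1 — eliminated
  U8 inverted output: U1=0, U2=0, U3=0, U4=0, U5=0, U6=1, U7=0, U8=0 [inverted output] → Y1=1, Y2=0 — matches
Only U8 inverted output reproduces the observed Y1=1, Y2=0.

U8 inverted output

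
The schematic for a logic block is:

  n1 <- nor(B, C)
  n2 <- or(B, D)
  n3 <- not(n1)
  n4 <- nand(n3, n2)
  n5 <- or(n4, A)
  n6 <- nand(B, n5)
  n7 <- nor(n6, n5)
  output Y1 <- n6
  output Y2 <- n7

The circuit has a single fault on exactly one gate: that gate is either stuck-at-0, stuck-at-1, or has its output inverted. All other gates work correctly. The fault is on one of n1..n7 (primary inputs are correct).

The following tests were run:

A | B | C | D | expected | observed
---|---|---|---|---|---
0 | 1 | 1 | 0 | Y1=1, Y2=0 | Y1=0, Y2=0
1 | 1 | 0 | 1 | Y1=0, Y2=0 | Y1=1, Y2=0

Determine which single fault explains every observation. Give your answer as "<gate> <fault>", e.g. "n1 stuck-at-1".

n5 inverted output

Fault-free values for test 1 (A=0, B=1, C=1, D=0): n1=0, n2=1, n3=1, n4=0, n5=0, n6=1, n7=0, giving Y1=1, Y2=0. Observed Y1=0, Y2=0.
Test 1: faults giving observed Y1=0, Y2=0 are {n1 stuck-at-1, n1 inverted output, n2 stuck-at-0, n2 inverted output, n3 stuck-at-0, n3 inverted output, n4 stuck-at-1, n4 inverted output, n5 stuck-at-1, n5 inverted output}.
Test 2 (A=1, B=1, C=0, D=1): fault-free n1=0, n2=1, n3=1, n4=0, n5=1, n6=0, n7=0 → Y1=0, Y2=0; observed Y1=1, Y2=0. Eliminates n1 stuck-at-1, n1 inverted output, n2 stuck-at-0, n2 inverted output, n3 stuck-at-0, n3 inverted output, n4 stuck-at-1, n4 inverted output, n5 stuck-at-1.
Only n5 inverted output is consistent with every test.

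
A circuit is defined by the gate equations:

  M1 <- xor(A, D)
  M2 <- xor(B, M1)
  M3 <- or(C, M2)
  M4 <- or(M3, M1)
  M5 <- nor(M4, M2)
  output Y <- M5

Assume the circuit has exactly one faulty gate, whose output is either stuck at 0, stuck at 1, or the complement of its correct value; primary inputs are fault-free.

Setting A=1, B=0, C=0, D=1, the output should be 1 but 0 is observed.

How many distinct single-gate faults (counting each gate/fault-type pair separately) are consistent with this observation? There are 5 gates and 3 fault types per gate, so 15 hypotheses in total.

Fault-free: M1=0, M2=0, M3=0, M4=0, M5=1 → 1. Observed 0.
  M1: stuck-at-1, inverted output ✓; others ✗
  M2: stuck-at-1, inverted output ✓; others ✗
  M3: stuck-at-1, inverted output ✓; others ✗
  M4: stuck-at-1, inverted output ✓; others ✗
  M5: stuck-at-0, inverted output ✓; others ✗
Consistent faults: {M1 stuck-at-1, M1 inverted output, M2 stuck-at-1, M2 inverted output, M3 stuck-at-1, M3 inverted output, M4 stuck-at-1, M4 inverted output, M5 stuck-at-0, M5 inverted output} — 10 in all.

10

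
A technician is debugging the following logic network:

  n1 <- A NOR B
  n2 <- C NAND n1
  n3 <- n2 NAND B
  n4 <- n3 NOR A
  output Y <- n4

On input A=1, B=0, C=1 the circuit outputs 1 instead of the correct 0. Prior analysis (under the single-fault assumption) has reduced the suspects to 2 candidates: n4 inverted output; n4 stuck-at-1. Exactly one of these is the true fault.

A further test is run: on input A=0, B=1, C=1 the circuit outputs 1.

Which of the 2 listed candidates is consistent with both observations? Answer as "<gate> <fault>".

n4 stuck-at-1

Evaluate each candidate on input A=0, B=1, C=1:
  n4 inverted output: n1=0, n2=1, n3=0, n4=0 [inverted output] → 0 — eliminated
  n4 stuck-at-1: n1=0, n2=1, n3=0, n4=1 [stuck-at-1] → 1 — matches
Only n4 stuck-at-1 reproduces the observed 1.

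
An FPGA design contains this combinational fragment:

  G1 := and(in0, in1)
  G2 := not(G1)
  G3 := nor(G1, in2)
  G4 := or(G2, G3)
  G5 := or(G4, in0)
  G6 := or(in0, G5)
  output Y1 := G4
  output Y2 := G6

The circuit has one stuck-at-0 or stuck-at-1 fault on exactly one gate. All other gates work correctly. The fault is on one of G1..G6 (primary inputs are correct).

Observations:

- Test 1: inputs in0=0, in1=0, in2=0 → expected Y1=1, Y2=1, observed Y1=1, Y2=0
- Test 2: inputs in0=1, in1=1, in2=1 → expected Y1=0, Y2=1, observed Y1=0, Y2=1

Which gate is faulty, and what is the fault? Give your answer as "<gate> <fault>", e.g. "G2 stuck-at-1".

Fault-free values for test 1 (in0=0, in1=0, in2=0): G1=0, G2=1, G3=1, G4=1, G5=1, G6=1, giving Y1=1, Y2=1. Observed Y1=1, Y2=0.
Test 1: faults giving observed Y1=1, Y2=0 are {G5 stuck-at-0, G6 stuck-at-0}.
Test 2 (in0=1, in1=1, in2=1): fault-free G1=1, G2=0, G3=0, G4=0, G5=1, G6=1 → Y1=0, Y2=1; observed Y1=0, Y2=1. Eliminates G6 stuck-at-0.
Only G5 stuck-at-0 is consistent with every test.

G5 stuck-at-0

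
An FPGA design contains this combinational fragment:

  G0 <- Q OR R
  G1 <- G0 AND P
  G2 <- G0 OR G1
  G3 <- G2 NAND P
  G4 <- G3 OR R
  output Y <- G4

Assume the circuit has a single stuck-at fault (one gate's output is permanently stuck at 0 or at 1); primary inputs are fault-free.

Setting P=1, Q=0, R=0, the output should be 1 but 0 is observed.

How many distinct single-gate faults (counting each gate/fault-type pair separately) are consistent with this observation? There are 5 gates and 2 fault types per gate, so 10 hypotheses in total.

Fault-free: G0=0, G1=0, G2=0, G3=1, G4=1 → 1. Observed 0.
  G0 stuck-at-0: output 1 ✗
  G0 stuck-at-1: output 0 ✓
  G1 stuck-at-0: output 1 ✗
  G1 stuck-at-1: output 0 ✓
  G2 stuck-at-0: output 1 ✗
  G2 stuck-at-1: output 0 ✓
  G3 stuck-at-0: output 0 ✓
  G3 stuck-at-1: output 1 ✗
  G4 stuck-at-0: output 0 ✓
  G4 stuck-at-1: output 1 ✗
Consistent faults: {G0 stuck-at-1, G1 stuck-at-1, G2 stuck-at-1, G3 stuck-at-0, G4 stuck-at-0} — 5 in all.

5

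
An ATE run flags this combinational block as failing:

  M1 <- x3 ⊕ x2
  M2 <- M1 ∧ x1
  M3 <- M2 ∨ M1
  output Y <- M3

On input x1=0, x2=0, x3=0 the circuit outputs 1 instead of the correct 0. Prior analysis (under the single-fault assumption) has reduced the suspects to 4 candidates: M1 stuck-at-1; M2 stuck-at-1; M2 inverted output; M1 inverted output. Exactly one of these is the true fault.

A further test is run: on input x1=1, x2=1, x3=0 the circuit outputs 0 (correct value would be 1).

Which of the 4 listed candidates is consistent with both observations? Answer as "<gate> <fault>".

Evaluate each candidate on input x1=1, x2=1, x3=0:
  M1 stuck-at-1: M1=1 [stuck-at-1], M2=1, M3=1 → 1 — eliminated
  M2 stuck-at-1: M1=1, M2=1 [stuck-at-1], M3=1 → 1 — eliminated
  M2 inverted output: M1=1, M2=0 [inverted output], M3=1 → 1 — eliminated
  M1 inverted output: M1=0 [inverted output], M2=0, M3=0 → 0 — matches
Only M1 inverted output reproduces the observed 0.

M1 inverted output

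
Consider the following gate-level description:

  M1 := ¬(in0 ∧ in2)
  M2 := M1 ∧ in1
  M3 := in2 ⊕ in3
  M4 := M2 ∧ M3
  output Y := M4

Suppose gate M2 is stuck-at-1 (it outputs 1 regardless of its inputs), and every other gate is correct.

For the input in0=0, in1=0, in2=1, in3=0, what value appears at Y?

1

Propagate with M2 forced: M1=1, M2=1 [stuck-at-1], M3=1, M4=1.
So Y = 1. (Without the fault it would be 0.)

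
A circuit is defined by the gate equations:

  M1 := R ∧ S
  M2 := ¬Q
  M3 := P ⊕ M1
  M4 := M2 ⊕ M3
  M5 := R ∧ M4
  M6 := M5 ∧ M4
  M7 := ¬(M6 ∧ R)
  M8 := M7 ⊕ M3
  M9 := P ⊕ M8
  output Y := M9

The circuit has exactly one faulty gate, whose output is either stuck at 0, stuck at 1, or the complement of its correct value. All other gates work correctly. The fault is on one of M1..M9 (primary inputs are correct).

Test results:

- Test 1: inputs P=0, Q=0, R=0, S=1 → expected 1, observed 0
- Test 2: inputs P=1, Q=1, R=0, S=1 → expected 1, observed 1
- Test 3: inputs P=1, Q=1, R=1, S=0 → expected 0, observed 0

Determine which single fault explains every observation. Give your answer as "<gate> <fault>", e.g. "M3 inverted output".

M3 stuck-at-1

Fault-free values for test 1 (P=0, Q=0, R=0, S=1): M1=0, M2=1, M3=0, M4=1, M5=0, M6=0, M7=1, M8=1, M9=1, giving Y=1. Observed 0.
Test 1: faults giving observed 0 are {M1 stuck-at-1, M1 inverted output, M3 stuck-at-1, M3 inverted output, M7 stuck-at-0, M7 inverted output, M8 stuck-at-0, M8 inverted output, M9 stuck-at-0, M9 inverted output}.
Test 2 (P=1, Q=1, R=0, S=1): fault-free M1=0, M2=0, M3=1, M4=1, M5=0, M6=0, M7=1, M8=0, M9=1 → 1; observed 1. Eliminates M1 stuck-at-1, M1 inverted output, M3 inverted output, M7 stuck-at-0, M7 inverted output, M8 inverted output, M9 stuck-at-0, M9 inverted output.
Test 3 (P=1, Q=1, R=1, S=0): fault-free M1=0, M2=0, M3=1, M4=1, M5=1, M6=1, M7=0, M8=1, M9=0 → 0; observed 0. Eliminates M8 stuck-at-0.
Only M3 stuck-at-1 is consistent with every test.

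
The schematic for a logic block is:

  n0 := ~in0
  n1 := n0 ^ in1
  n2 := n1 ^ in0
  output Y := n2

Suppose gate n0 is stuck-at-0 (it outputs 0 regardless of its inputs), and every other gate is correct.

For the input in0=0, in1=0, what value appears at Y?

Propagate with n0 forced: n0=0 [stuck-at-0], n1=0, n2=0.
So Y = 0. (Without the fault it would be 1.)

0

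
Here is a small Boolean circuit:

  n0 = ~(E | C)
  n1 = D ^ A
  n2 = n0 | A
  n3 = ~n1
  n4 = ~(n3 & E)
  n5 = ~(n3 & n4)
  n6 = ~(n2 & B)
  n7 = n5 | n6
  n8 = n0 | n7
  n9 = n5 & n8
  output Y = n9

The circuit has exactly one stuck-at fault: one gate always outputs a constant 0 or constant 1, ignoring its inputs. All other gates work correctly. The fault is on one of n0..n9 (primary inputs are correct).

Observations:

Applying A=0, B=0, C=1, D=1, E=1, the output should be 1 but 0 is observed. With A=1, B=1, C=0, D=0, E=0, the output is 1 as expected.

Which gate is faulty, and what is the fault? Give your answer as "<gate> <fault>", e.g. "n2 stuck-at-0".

Fault-free values for test 1 (A=0, B=0, C=1, D=1, E=1): n0=0, n1=1, n2=0, n3=0, n4=1, n5=1, n6=1, n7=1, n8=1, n9=1, giving Y=1. Observed 0.
Test 1: faults giving observed 0 are {n5 stuck-at-0, n7 stuck-at-0, n8 stuck-at-0, n9 stuck-at-0}.
Test 2 (A=1, B=1, C=0, D=0, E=0): fault-free n0=1, n1=1, n2=1, n3=0, n4=1, n5=1, n6=0, n7=1, n8=1, n9=1 → 1; observed 1. Eliminates n5 stuck-at-0, n8 stuck-at-0, n9 stuck-at-0.
Only n7 stuck-at-0 is consistent with every test.

n7 stuck-at-0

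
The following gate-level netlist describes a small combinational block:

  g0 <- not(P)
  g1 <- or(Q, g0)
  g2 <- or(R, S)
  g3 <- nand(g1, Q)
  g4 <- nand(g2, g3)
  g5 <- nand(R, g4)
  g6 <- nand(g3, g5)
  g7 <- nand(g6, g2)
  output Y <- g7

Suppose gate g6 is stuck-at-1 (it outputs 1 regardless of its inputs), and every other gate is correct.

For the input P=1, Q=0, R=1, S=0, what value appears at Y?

0

Propagate with g6 forced: g0=0, g1=0, g2=1, g3=1, g4=0, g5=1, g6=1 [stuck-at-1], g7=0.
So Y = 0. (Without the fault it would be 1.)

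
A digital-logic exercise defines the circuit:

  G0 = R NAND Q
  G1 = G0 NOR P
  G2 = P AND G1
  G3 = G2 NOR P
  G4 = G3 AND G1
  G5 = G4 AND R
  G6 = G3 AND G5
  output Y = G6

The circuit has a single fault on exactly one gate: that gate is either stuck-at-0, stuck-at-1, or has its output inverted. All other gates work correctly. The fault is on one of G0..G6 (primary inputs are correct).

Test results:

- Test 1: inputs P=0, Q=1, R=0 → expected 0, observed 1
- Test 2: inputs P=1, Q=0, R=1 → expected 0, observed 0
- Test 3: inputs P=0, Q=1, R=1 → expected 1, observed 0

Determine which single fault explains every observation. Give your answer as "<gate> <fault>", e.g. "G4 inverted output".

G5 inverted output

Fault-free values for test 1 (P=0, Q=1, R=0): G0=1, G1=0, G2=0, G3=1, G4=0, G5=0, G6=0, giving Y=0. Observed 1.
Test 1: faults giving observed 1 are {G5 stuck-at-1, G5 inverted output, G6 stuck-at-1, G6 inverted output}.
Test 2 (P=1, Q=0, R=1): fault-free G0=1, G1=0, G2=0, G3=0, G4=0, G5=0, G6=0 → 0; observed 0. Eliminates G6 stuck-at-1, G6 inverted output.
Test 3 (P=0, Q=1, R=1): fault-free G0=0, G1=1, G2=0, G3=1, G4=1, G5=1, G6=1 → 1; observed 0. Eliminates G5 stuck-at-1.
Only G5 inverted output is consistent with every test.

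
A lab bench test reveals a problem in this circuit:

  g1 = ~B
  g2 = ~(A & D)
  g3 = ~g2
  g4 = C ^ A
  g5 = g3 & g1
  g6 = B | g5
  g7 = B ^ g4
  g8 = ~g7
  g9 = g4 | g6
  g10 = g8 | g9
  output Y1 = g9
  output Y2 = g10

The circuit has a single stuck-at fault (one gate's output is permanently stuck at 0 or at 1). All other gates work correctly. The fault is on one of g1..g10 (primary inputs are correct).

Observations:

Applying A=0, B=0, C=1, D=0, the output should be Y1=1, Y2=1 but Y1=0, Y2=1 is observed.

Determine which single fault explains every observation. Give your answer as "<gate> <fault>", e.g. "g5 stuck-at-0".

Fault-free values for test 1 (A=0, B=0, C=1, D=0): g1=1, g2=1, g3=0, g4=1, g5=0, g6=0, g7=1, g8=0, g9=1, g10=1, giving Y1=1, Y2=1. Observed Y1=0, Y2=1.
Test 1: faults giving observed Y1=0, Y2=1 are {g4 stuck-at-0}.
Only g4 stuck-at-0 is consistent with every test.

g4 stuck-at-0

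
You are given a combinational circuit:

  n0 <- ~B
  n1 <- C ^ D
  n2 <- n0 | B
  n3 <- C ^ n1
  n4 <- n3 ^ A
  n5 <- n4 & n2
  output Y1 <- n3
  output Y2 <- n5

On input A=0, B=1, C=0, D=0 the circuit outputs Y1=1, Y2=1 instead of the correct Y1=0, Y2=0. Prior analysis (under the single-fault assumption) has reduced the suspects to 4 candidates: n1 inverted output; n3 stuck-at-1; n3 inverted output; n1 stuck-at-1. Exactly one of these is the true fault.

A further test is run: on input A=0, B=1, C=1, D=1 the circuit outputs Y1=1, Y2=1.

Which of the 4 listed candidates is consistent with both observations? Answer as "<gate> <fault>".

n3 stuck-at-1

Evaluate each candidate on input A=0, B=1, C=1, D=1:
  n1 inverted output: n0=0, n1=1 [inverted output], n2=1, n3=0, n4=0, n5=0 → Y1=0, Y2=0 — eliminated
  n3 stuck-at-1: n0=0, n1=0, n2=1, n3=1 [stuck-at-1], n4=1, n5=1 → Y1=1, Y2=1 — matches
  n3 inverted output: n0=0, n1=0, n2=1, n3=0 [inverted output], n4=0, n5=0 → Y1=0, Y2=0 — eliminated
  n1 stuck-at-1: n0=0, n1=1 [stuck-at-1], n2=1, n3=0, n4=0, n5=0 → Y1=0, Y2=0 — eliminated
Only n3 stuck-at-1 reproduces the observed Y1=1, Y2=1.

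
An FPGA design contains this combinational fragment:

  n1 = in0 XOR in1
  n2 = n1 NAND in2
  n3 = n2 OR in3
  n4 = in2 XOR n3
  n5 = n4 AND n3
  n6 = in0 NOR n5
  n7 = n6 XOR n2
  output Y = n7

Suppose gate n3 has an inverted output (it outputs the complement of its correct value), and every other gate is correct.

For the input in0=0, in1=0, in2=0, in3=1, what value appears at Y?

Propagate with n3 forced: n1=0, n2=1, n3=0 [inverted output], n4=0, n5=0, n6=1, n7=0.
So Y = 0. (Without the fault it would be 1.)

0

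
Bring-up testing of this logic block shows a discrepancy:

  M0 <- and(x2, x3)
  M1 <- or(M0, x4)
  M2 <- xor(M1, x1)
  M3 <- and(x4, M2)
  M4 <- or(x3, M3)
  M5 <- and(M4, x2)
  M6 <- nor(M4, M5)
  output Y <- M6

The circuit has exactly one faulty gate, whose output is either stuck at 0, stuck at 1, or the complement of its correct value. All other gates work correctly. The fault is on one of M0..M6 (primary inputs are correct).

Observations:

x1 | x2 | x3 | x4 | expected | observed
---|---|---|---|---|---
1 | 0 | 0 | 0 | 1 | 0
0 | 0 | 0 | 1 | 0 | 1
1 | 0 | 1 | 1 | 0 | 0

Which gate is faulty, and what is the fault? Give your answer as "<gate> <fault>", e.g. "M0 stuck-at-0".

Fault-free values for test 1 (x1=1, x2=0, x3=0, x4=0): M0=0, M1=0, M2=1, M3=0, M4=0, M5=0, M6=1, giving Y=1. Observed 0.
Test 1: faults giving observed 0 are {M3 stuck-at-1, M3 inverted output, M4 stuck-at-1, M4 inverted output, M5 stuck-at-1, M5 inverted output, M6 stuck-at-0, M6 inverted output}.
Test 2 (x1=0, x2=0, x3=0, x4=1): fault-free M0=0, M1=1, M2=1, M3=1, M4=1, M5=0, M6=0 → 0; observed 1. Eliminates M3 stuck-at-1, M4 stuck-at-1, M5 stuck-at-1, M5 inverted output, M6 stuck-at-0.
Test 3 (x1=1, x2=0, x3=1, x4=1): fault-free M0=0, M1=1, M2=0, M3=0, M4=1, M5=0, M6=0 → 0; observed 0. Eliminates M4 inverted output, M6 inverted output.
Only M3 inverted output is consistent with every test.

M3 inverted output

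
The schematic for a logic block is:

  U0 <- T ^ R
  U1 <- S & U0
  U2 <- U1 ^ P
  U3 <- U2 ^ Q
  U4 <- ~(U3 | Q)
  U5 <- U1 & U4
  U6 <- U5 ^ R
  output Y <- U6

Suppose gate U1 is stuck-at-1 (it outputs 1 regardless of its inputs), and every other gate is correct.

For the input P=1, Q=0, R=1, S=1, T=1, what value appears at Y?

0

Propagate with U1 forced: U0=0, U1=1 [stuck-at-1], U2=0, U3=0, U4=1, U5=1, U6=0.
So Y = 0. (Without the fault it would be 1.)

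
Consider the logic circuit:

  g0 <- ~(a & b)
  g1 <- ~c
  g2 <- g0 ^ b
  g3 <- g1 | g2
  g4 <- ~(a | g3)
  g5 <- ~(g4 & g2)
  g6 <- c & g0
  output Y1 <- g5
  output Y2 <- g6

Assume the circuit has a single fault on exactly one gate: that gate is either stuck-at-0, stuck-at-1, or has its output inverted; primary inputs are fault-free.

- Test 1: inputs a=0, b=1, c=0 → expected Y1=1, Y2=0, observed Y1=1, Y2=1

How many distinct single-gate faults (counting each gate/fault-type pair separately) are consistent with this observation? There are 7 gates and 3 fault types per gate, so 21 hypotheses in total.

2

Fault-free: g0=1, g1=1, g2=0, g3=1, g4=0, g5=1, g6=0 → Y1=1, Y2=0. Observed Y1=1, Y2=1.
  g0: none of the 3 fault types match ✗
  g1: none of the 3 fault types match ✗
  g2: none of the 3 fault types match ✗
  g3: none of the 3 fault types match ✗
  g4: none of the 3 fault types match ✗
  g5: none of the 3 fault types match ✗
  g6: stuck-at-1, inverted output ✓; others ✗
Consistent faults: {g6 stuck-at-1, g6 inverted output} — 2 in all.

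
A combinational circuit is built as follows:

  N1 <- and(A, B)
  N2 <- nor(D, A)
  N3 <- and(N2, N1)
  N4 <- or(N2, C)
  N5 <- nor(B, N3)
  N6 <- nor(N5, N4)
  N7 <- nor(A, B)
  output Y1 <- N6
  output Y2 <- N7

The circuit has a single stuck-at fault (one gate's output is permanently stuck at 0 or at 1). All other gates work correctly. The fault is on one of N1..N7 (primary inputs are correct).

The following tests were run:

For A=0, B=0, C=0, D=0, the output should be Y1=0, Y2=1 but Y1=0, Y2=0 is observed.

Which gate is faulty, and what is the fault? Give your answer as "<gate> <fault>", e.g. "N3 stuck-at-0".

Fault-free values for test 1 (A=0, B=0, C=0, D=0): N1=0, N2=1, N3=0, N4=1, N5=1, N6=0, N7=1, giving Y1=0, Y2=1. Observed Y1=0, Y2=0.
Test 1: faults giving observed Y1=0, Y2=0 are {N7 stuck-at-0}.
Only N7 stuck-at-0 is consistent with every test.

N7 stuck-at-0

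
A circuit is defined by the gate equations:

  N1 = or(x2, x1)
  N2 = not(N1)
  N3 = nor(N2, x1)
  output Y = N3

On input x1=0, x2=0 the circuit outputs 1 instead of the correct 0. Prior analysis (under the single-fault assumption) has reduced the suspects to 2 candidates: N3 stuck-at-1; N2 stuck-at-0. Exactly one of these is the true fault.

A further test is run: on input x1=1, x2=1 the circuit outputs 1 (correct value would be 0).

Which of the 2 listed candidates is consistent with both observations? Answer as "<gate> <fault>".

Evaluate each candidate on input x1=1, x2=1:
  N3 stuck-at-1: N1=1, N2=0, N3=1 [stuck-at-1] → 1 — matches
  N2 stuck-at-0: N1=1, N2=0 [stuck-at-0], N3=0 → 0 — eliminated
Only N3 stuck-at-1 reproduces the observed 1.

N3 stuck-at-1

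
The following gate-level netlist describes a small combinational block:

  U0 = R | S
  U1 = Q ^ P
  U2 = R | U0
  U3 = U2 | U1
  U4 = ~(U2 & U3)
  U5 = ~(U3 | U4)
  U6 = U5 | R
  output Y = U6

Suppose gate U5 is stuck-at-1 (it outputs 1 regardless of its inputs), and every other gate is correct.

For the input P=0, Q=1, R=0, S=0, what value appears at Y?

1

Propagate with U5 forced: U0=0, U1=1, U2=0, U3=1, U4=1, U5=1 [stuck-at-1], U6=1.
So Y = 1. (Without the fault it would be 0.)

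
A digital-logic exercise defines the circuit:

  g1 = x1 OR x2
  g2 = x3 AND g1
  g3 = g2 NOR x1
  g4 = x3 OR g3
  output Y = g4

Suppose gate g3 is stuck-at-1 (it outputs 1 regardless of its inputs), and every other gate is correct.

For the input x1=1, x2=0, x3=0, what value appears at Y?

Propagate with g3 forced: g1=1, g2=0, g3=1 [stuck-at-1], g4=1.
So Y = 1. (Without the fault it would be 0.)

1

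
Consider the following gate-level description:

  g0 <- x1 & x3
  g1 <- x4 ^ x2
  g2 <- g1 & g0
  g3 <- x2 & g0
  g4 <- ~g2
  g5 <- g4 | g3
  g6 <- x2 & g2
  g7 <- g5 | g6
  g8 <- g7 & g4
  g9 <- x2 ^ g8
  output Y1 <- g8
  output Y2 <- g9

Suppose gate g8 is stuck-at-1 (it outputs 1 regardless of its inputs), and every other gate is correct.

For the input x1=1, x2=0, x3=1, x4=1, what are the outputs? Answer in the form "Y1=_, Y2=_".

Y1=1, Y2=1

Propagate with g8 forced: g0=1, g1=1, g2=1, g3=0, g4=0, g5=0, g6=0, g7=0, g8=1 [stuck-at-1], g9=1.
So the outputs are Y1=1, Y2=1. (Without the fault they would be Y1=0, Y2=0.)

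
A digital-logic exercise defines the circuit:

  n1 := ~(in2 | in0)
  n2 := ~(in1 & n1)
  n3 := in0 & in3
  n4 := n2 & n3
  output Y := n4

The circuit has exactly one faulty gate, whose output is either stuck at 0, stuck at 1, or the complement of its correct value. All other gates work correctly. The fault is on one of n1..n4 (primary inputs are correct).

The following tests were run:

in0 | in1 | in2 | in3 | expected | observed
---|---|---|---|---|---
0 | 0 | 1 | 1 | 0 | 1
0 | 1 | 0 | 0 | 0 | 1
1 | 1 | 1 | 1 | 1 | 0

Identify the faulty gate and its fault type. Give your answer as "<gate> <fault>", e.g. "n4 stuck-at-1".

n4 inverted output

Fault-free values for test 1 (in0=0, in1=0, in2=1, in3=1): n1=0, n2=1, n3=0, n4=0, giving Y=0. Observed 1.
Test 1: faults giving observed 1 are {n3 stuck-at-1, n3 inverted output, n4 stuck-at-1, n4 inverted output}.
Test 2 (in0=0, in1=1, in2=0, in3=0): fault-free n1=1, n2=0, n3=0, n4=0 → 0; observed 1. Eliminates n3 stuck-at-1, n3 inverted output.
Test 3 (in0=1, in1=1, in2=1, in3=1): fault-free n1=0, n2=1, n3=1, n4=1 → 1; observed 0. Eliminates n4 stuck-at-1.
Only n4 inverted output is consistent with every test.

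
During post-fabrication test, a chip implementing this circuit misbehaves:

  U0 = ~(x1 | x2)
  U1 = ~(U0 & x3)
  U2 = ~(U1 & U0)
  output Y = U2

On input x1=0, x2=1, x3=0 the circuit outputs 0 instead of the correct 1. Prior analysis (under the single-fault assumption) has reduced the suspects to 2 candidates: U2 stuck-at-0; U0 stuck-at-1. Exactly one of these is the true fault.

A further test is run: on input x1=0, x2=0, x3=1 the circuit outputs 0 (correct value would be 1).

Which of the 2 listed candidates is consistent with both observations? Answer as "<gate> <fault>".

Evaluate each candidate on input x1=0, x2=0, x3=1:
  U2 stuck-at-0: U0=1, U1=0, U2=0 [stuck-at-0] → 0 — matches
  U0 stuck-at-1: U0=1 [stuck-at-1], U1=0, U2=1 → 1 — eliminated
Only U2 stuck-at-0 reproduces the observed 0.

U2 stuck-at-0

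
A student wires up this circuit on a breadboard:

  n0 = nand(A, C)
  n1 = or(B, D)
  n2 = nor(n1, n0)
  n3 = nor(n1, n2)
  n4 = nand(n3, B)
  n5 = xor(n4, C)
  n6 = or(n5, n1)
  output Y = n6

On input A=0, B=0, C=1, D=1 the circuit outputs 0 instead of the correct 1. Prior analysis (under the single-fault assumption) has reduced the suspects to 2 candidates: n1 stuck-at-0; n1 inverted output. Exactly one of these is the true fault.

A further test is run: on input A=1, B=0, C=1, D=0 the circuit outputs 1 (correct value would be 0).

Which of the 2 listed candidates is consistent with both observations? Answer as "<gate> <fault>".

Evaluate each candidate on input A=1, B=0, C=1, D=0:
  n1 stuck-at-0: n0=0, n1=0 [stuck-at-0], n2=1, n3=0, n4=1, n5=0, n6=0 → 0 — eliminated
  n1 inverted output: n0=0, n1=1 [inverted output], n2=0, n3=0, n4=1, n5=0, n6=1 → 1 — matches
Only n1 inverted output reproduces the observed 1.

n1 inverted output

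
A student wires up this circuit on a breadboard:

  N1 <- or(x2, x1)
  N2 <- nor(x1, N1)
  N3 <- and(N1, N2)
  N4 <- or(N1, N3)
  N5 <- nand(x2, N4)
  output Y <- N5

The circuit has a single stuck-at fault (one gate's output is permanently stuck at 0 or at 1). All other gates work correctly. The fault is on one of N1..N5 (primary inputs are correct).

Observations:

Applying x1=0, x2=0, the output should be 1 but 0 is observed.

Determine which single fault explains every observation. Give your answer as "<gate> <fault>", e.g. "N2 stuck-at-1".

Fault-free values for test 1 (x1=0, x2=0): N1=0, N2=1, N3=0, N4=0, N5=1, giving Y=1. Observed 0.
Test 1: faults giving observed 0 are {N5 stuck-at-0}.
Only N5 stuck-at-0 is consistent with every test.

N5 stuck-at-0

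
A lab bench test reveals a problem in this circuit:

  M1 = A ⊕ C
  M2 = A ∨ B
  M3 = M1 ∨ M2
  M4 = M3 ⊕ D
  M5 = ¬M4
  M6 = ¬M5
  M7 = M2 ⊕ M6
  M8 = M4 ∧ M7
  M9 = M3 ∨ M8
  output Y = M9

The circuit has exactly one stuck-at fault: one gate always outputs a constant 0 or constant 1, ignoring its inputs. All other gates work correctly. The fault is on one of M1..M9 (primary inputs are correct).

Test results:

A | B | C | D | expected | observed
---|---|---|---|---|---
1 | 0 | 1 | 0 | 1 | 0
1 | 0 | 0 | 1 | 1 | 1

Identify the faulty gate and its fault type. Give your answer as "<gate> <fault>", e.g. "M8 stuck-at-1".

M2 stuck-at-0

Fault-free values for test 1 (A=1, B=0, C=1, D=0): M1=0, M2=1, M3=1, M4=1, M5=0, M6=1, M7=0, M8=0, M9=1, giving Y=1. Observed 0.
Test 1: faults giving observed 0 are {M2 stuck-at-0, M3 stuck-at-0, M9 stuck-at-0}.
Test 2 (A=1, B=0, C=0, D=1): fault-free M1=1, M2=1, M3=1, M4=0, M5=1, M6=0, M7=1, M8=0, M9=1 → 1; observed 1. Eliminates M3 stuck-at-0, M9 stuck-at-0.
Only M2 stuck-at-0 is consistent with every test.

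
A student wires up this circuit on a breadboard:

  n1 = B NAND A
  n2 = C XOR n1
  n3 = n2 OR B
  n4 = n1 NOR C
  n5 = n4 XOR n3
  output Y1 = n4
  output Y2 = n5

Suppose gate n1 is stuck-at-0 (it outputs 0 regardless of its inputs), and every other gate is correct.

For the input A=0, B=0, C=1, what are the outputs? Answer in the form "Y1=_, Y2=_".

Y1=0, Y2=1

Propagate with n1 forced: n1=0 [stuck-at-0], n2=1, n3=1, n4=0, n5=1.
So the outputs are Y1=0, Y2=1. (Without the fault they would be Y1=0, Y2=0.)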